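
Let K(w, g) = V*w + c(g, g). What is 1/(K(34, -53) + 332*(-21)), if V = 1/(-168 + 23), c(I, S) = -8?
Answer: -145/1012134 ≈ -0.00014326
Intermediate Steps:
V = -1/145 (V = 1/(-145) = -1/145 ≈ -0.0068966)
K(w, g) = -8 - w/145 (K(w, g) = -w/145 - 8 = -8 - w/145)
1/(K(34, -53) + 332*(-21)) = 1/((-8 - 1/145*34) + 332*(-21)) = 1/((-8 - 34/145) - 6972) = 1/(-1194/145 - 6972) = 1/(-1012134/145) = -145/1012134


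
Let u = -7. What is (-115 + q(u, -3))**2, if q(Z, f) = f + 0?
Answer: 13924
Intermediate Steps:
q(Z, f) = f
(-115 + q(u, -3))**2 = (-115 - 3)**2 = (-118)**2 = 13924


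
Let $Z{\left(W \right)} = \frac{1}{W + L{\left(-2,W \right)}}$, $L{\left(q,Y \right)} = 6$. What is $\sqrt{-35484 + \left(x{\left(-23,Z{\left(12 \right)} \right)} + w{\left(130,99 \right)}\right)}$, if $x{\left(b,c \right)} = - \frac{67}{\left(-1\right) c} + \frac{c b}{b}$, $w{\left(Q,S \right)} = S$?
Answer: $\frac{i \sqrt{1230442}}{6} \approx 184.88 i$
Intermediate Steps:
$Z{\left(W \right)} = \frac{1}{6 + W}$ ($Z{\left(W \right)} = \frac{1}{W + 6} = \frac{1}{6 + W}$)
$x{\left(b,c \right)} = c + \frac{67}{c}$ ($x{\left(b,c \right)} = - 67 \left(- \frac{1}{c}\right) + \frac{b c}{b} = \frac{67}{c} + c = c + \frac{67}{c}$)
$\sqrt{-35484 + \left(x{\left(-23,Z{\left(12 \right)} \right)} + w{\left(130,99 \right)}\right)} = \sqrt{-35484 + \left(\left(\frac{1}{6 + 12} + \frac{67}{\frac{1}{6 + 12}}\right) + 99\right)} = \sqrt{-35484 + \left(\left(\frac{1}{18} + \frac{67}{\frac{1}{18}}\right) + 99\right)} = \sqrt{-35484 + \left(\left(\frac{1}{18} + 67 \frac{1}{\frac{1}{18}}\right) + 99\right)} = \sqrt{-35484 + \left(\left(\frac{1}{18} + 67 \cdot 18\right) + 99\right)} = \sqrt{-35484 + \left(\left(\frac{1}{18} + 1206\right) + 99\right)} = \sqrt{-35484 + \left(\frac{21709}{18} + 99\right)} = \sqrt{-35484 + \frac{23491}{18}} = \sqrt{- \frac{615221}{18}} = \frac{i \sqrt{1230442}}{6}$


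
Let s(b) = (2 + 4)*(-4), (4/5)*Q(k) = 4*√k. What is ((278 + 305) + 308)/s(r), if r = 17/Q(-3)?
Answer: -297/8 ≈ -37.125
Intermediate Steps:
Q(k) = 5*√k (Q(k) = 5*(4*√k)/4 = 5*√k)
r = -17*I*√3/15 (r = 17/((5*√(-3))) = 17/((5*(I*√3))) = 17/((5*I*√3)) = 17*(-I*√3/15) = -17*I*√3/15 ≈ -1.963*I)
s(b) = -24 (s(b) = 6*(-4) = -24)
((278 + 305) + 308)/s(r) = ((278 + 305) + 308)/(-24) = (583 + 308)*(-1/24) = 891*(-1/24) = -297/8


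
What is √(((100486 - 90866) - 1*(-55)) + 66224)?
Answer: √75899 ≈ 275.50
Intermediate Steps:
√(((100486 - 90866) - 1*(-55)) + 66224) = √((9620 + 55) + 66224) = √(9675 + 66224) = √75899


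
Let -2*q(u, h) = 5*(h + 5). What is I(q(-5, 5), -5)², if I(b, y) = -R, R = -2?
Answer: 4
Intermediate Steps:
q(u, h) = -25/2 - 5*h/2 (q(u, h) = -5*(h + 5)/2 = -5*(5 + h)/2 = -(25 + 5*h)/2 = -25/2 - 5*h/2)
I(b, y) = 2 (I(b, y) = -1*(-2) = 2)
I(q(-5, 5), -5)² = 2² = 4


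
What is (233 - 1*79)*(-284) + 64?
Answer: -43672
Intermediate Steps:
(233 - 1*79)*(-284) + 64 = (233 - 79)*(-284) + 64 = 154*(-284) + 64 = -43736 + 64 = -43672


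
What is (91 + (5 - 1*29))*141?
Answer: 9447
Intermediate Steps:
(91 + (5 - 1*29))*141 = (91 + (5 - 29))*141 = (91 - 24)*141 = 67*141 = 9447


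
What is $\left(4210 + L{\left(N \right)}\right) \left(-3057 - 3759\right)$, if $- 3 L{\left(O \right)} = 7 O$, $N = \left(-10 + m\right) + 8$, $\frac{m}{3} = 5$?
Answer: $-28488608$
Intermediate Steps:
$m = 15$ ($m = 3 \cdot 5 = 15$)
$N = 13$ ($N = \left(-10 + 15\right) + 8 = 5 + 8 = 13$)
$L{\left(O \right)} = - \frac{7 O}{3}$
$\left(4210 + L{\left(N \right)}\right) \left(-3057 - 3759\right) = \left(4210 - \frac{91}{3}\right) \left(-3057 - 3759\right) = \left(4210 - \frac{91}{3}\right) \left(-6816\right) = \frac{12539}{3} \left(-6816\right) = -28488608$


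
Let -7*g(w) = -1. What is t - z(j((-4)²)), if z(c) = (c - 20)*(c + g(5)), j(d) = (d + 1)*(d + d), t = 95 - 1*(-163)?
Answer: -1994110/7 ≈ -2.8487e+5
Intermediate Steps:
t = 258 (t = 95 + 163 = 258)
j(d) = 2*d*(1 + d) (j(d) = (1 + d)*(2*d) = 2*d*(1 + d))
g(w) = ⅐ (g(w) = -⅐*(-1) = ⅐)
z(c) = (-20 + c)*(⅐ + c) (z(c) = (c - 20)*(c + ⅐) = (-20 + c)*(⅐ + c))
t - z(j((-4)²)) = 258 - (-20/7 + (2*(-4)²*(1 + (-4)²))² - 278*(-4)²*(1 + (-4)²)/7) = 258 - (-20/7 + (2*16*(1 + 16))² - 278*16*(1 + 16)/7) = 258 - (-20/7 + (2*16*17)² - 278*16*17/7) = 258 - (-20/7 + 544² - 139/7*544) = 258 - (-20/7 + 295936 - 75616/7) = 258 - 1*1995916/7 = 258 - 1995916/7 = -1994110/7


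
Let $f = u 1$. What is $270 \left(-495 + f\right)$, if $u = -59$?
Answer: $-149580$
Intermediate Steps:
$f = -59$ ($f = \left(-59\right) 1 = -59$)
$270 \left(-495 + f\right) = 270 \left(-495 - 59\right) = 270 \left(-554\right) = -149580$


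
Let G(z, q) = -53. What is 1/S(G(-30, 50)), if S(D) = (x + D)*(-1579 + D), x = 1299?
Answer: -1/2033472 ≈ -4.9177e-7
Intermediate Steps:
S(D) = (-1579 + D)*(1299 + D) (S(D) = (1299 + D)*(-1579 + D) = (-1579 + D)*(1299 + D))
1/S(G(-30, 50)) = 1/(-2051121 + (-53)² - 280*(-53)) = 1/(-2051121 + 2809 + 14840) = 1/(-2033472) = -1/2033472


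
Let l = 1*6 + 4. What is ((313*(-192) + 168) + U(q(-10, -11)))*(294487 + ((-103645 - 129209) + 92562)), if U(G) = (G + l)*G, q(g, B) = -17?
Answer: -9222248755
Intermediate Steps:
l = 10 (l = 6 + 4 = 10)
U(G) = G*(10 + G) (U(G) = (G + 10)*G = (10 + G)*G = G*(10 + G))
((313*(-192) + 168) + U(q(-10, -11)))*(294487 + ((-103645 - 129209) + 92562)) = ((313*(-192) + 168) - 17*(10 - 17))*(294487 + ((-103645 - 129209) + 92562)) = ((-60096 + 168) - 17*(-7))*(294487 + (-232854 + 92562)) = (-59928 + 119)*(294487 - 140292) = -59809*154195 = -9222248755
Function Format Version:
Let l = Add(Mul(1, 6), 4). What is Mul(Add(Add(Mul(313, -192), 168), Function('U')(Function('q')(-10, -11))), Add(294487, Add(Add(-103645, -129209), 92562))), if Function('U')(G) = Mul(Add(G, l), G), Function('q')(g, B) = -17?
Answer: -9222248755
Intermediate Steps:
l = 10 (l = Add(6, 4) = 10)
Function('U')(G) = Mul(G, Add(10, G)) (Function('U')(G) = Mul(Add(G, 10), G) = Mul(Add(10, G), G) = Mul(G, Add(10, G)))
Mul(Add(Add(Mul(313, -192), 168), Function('U')(Function('q')(-10, -11))), Add(294487, Add(Add(-103645, -129209), 92562))) = Mul(Add(Add(Mul(313, -192), 168), Mul(-17, Add(10, -17))), Add(294487, Add(Add(-103645, -129209), 92562))) = Mul(Add(Add(-60096, 168), Mul(-17, -7)), Add(294487, Add(-232854, 92562))) = Mul(Add(-59928, 119), Add(294487, -140292)) = Mul(-59809, 154195) = -9222248755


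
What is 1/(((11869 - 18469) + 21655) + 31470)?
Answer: 1/46525 ≈ 2.1494e-5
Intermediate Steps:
1/(((11869 - 18469) + 21655) + 31470) = 1/((-6600 + 21655) + 31470) = 1/(15055 + 31470) = 1/46525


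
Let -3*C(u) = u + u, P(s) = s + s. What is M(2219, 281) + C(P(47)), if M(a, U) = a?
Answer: 6469/3 ≈ 2156.3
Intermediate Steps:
P(s) = 2*s
C(u) = -2*u/3 (C(u) = -(u + u)/3 = -2*u/3)
M(2219, 281) + C(P(47)) = 2219 - 4*47/3 = 2219 - 2/3*94 = 2219 - 188/3 = 6469/3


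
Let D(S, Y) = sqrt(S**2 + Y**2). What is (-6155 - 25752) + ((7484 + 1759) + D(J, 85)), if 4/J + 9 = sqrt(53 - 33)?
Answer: -22664 + sqrt(26885841 + 576*sqrt(5))/61 ≈ -22579.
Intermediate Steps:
J = 4/(-9 + 2*sqrt(5)) (J = 4/(-9 + sqrt(53 - 33)) = 4/(-9 + sqrt(20)) = 4/(-9 + 2*sqrt(5)) ≈ -0.88342)
(-6155 - 25752) + ((7484 + 1759) + D(J, 85)) = (-6155 - 25752) + ((7484 + 1759) + sqrt((-36/61 - 8*sqrt(5)/61)**2 + 85**2)) = -31907 + (9243 + sqrt((-36/61 - 8*sqrt(5)/61)**2 + 7225)) = -31907 + (9243 + sqrt(7225 + (-36/61 - 8*sqrt(5)/61)**2)) = -22664 + sqrt(7225 + (-36/61 - 8*sqrt(5)/61)**2)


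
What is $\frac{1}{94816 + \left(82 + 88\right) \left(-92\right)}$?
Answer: $\frac{1}{79176} \approx 1.263 \cdot 10^{-5}$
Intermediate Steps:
$\frac{1}{94816 + \left(82 + 88\right) \left(-92\right)} = \frac{1}{94816 + 170 \left(-92\right)} = \frac{1}{94816 - 15640} = \frac{1}{79176}$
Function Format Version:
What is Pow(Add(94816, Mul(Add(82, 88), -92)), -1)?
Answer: Rational(1, 79176) ≈ 1.2630e-5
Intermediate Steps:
Pow(Add(94816, Mul(Add(82, 88), -92)), -1) = Pow(Add(94816, Mul(170, -92)), -1) = Pow(Add(94816, -15640), -1) = Pow(79176, -1) = Rational(1, 79176)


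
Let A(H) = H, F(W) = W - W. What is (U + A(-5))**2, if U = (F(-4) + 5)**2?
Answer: 400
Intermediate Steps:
F(W) = 0
U = 25 (U = (0 + 5)**2 = 5**2 = 25)
(U + A(-5))**2 = (25 - 5)**2 = 20**2 = 400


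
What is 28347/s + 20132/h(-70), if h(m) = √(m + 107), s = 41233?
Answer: 28347/41233 + 20132*√37/37 ≈ 3310.4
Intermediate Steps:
h(m) = √(107 + m)
28347/s + 20132/h(-70) = 28347/41233 + 20132/(√(107 - 70)) = 28347*(1/41233) + 20132/(√37) = 28347/41233 + 20132*(√37/37) = 28347/41233 + 20132*√37/37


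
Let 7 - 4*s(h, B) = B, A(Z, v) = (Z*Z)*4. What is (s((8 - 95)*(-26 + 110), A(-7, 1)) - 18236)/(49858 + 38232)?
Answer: -73133/352360 ≈ -0.20755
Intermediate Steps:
A(Z, v) = 4*Z² (A(Z, v) = Z²*4 = 4*Z²)
s(h, B) = 7/4 - B/4
(s((8 - 95)*(-26 + 110), A(-7, 1)) - 18236)/(49858 + 38232) = ((7/4 - (-7)²) - 18236)/(49858 + 38232) = ((7/4 - 49) - 18236)/88090 = ((7/4 - ¼*196) - 18236)*(1/88090) = ((7/4 - 49) - 18236)*(1/88090) = (-189/4 - 18236)*(1/88090) = -73133/4*1/88090 = -73133/352360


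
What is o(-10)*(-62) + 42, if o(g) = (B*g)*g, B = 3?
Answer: -18558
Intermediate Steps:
o(g) = 3*g² (o(g) = (3*g)*g = 3*g²)
o(-10)*(-62) + 42 = (3*(-10)²)*(-62) + 42 = (3*100)*(-62) + 42 = 300*(-62) + 42 = -18600 + 42 = -18558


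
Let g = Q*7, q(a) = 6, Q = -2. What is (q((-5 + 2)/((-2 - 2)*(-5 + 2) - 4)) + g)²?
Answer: 64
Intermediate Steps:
g = -14 (g = -2*7 = -14)
(q((-5 + 2)/((-2 - 2)*(-5 + 2) - 4)) + g)² = (6 - 14)² = (-8)² = 64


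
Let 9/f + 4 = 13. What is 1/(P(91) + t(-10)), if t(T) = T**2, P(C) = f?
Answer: 1/101 ≈ 0.0099010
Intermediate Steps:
f = 1 (f = 9/(-4 + 13) = 9/9 = 9*(1/9) = 1)
P(C) = 1
1/(P(91) + t(-10)) = 1/(1 + (-10)**2) = 1/(1 + 100) = 1/101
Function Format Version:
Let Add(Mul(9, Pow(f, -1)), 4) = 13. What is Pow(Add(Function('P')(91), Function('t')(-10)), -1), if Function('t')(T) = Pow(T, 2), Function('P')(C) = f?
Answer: Rational(1, 101) ≈ 0.0099010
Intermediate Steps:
f = 1 (f = Mul(9, Pow(Add(-4, 13), -1)) = Mul(9, Pow(9, -1)) = Mul(9, Rational(1, 9)) = 1)
Function('P')(C) = 1
Pow(Add(Function('P')(91), Function('t')(-10)), -1) = Pow(Add(1, Pow(-10, 2)), -1) = Pow(Add(1, 100), -1) = Pow(101, -1) = Rational(1, 101)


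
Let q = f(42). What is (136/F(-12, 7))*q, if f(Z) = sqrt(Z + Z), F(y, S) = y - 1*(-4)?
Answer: -34*sqrt(21) ≈ -155.81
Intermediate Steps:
F(y, S) = 4 + y (F(y, S) = y + 4 = 4 + y)
f(Z) = sqrt(2)*sqrt(Z) (f(Z) = sqrt(2*Z) = sqrt(2)*sqrt(Z))
q = 2*sqrt(21) (q = sqrt(2)*sqrt(42) = 2*sqrt(21) ≈ 9.1651)
(136/F(-12, 7))*q = (136/(4 - 12))*(2*sqrt(21)) = (136/(-8))*(2*sqrt(21)) = (136*(-1/8))*(2*sqrt(21)) = -34*sqrt(21)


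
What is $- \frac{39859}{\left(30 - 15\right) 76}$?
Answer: $- \frac{39859}{1140} \approx -34.964$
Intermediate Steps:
$- \frac{39859}{\left(30 - 15\right) 76} = - \frac{39859}{15 \cdot 76} = - \frac{39859}{1140}$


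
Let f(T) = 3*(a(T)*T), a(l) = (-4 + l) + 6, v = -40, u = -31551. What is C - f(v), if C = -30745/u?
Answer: -11064755/2427 ≈ -4559.0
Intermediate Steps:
a(l) = 2 + l
f(T) = 3*T*(2 + T) (f(T) = 3*((2 + T)*T) = 3*(T*(2 + T)) = 3*T*(2 + T))
C = 2365/2427 (C = -30745/(-31551) = -30745*(-1/31551) = 2365/2427 ≈ 0.97445)
C - f(v) = 2365/2427 - 3*(-40)*(2 - 40) = 2365/2427 - 3*(-40)*(-38) = 2365/2427 - 1*4560 = 2365/2427 - 4560 = -11064755/2427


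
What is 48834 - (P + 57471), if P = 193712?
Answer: -202349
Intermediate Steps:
48834 - (P + 57471) = 48834 - (193712 + 57471) = 48834 - 1*251183 = 48834 - 251183 = -202349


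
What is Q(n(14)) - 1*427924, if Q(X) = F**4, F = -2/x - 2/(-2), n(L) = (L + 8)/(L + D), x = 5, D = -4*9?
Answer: -267452419/625 ≈ -4.2792e+5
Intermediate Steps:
D = -36
n(L) = (8 + L)/(-36 + L) (n(L) = (L + 8)/(L - 36) = (8 + L)/(-36 + L))
F = 3/5 (F = -2/5 - 2/(-2) = -2*1/5 - 2*(-1/2) = -2/5 + 1 = 3/5 ≈ 0.60000)
Q(X) = 81/625 (Q(X) = (3/5)**4 = 81/625)
Q(n(14)) - 1*427924 = 81/625 - 1*427924 = 81/625 - 427924 = -267452419/625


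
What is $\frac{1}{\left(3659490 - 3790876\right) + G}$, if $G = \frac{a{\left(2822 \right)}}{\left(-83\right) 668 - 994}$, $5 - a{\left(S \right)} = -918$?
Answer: $- \frac{56438}{7415163991} \approx -7.6112 \cdot 10^{-6}$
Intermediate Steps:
$a{\left(S \right)} = 923$ ($a{\left(S \right)} = 5 - -918 = 5 + 918 = 923$)
$G = - \frac{923}{56438}$ ($G = \frac{923}{\left(-83\right) 668 - 994} = \frac{923}{-55444 - 994} = \frac{923}{-56438} = 923 \left(- \frac{1}{56438}\right) = - \frac{923}{56438} \approx -0.016354$)
$\frac{1}{\left(3659490 - 3790876\right) + G} = \frac{1}{\left(3659490 - 3790876\right) - \frac{923}{56438}} = \frac{1}{-131386 - \frac{923}{56438}} = \frac{1}{- \frac{7415163991}{56438}} = - \frac{56438}{7415163991}$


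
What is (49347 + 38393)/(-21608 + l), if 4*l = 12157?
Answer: -70192/14855 ≈ -4.7251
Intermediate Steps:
l = 12157/4 (l = (¼)*12157 = 12157/4 ≈ 3039.3)
(49347 + 38393)/(-21608 + l) = (49347 + 38393)/(-21608 + 12157/4) = 87740/(-74275/4) = 87740*(-4/74275) = -70192/14855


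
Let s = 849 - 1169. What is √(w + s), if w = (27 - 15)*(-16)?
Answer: 16*I*√2 ≈ 22.627*I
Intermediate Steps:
w = -192 (w = 12*(-16) = -192)
s = -320
√(w + s) = √(-192 - 320) = √(-512) = 16*I*√2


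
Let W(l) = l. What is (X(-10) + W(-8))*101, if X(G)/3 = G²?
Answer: 29492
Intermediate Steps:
X(G) = 3*G²
(X(-10) + W(-8))*101 = (3*(-10)² - 8)*101 = (3*100 - 8)*101 = (300 - 8)*101 = 292*101 = 29492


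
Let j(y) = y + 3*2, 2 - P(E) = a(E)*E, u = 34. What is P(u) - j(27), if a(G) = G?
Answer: -1187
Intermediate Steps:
P(E) = 2 - E**2 (P(E) = 2 - E*E = 2 - E**2)
j(y) = 6 + y (j(y) = y + 6 = 6 + y)
P(u) - j(27) = (2 - 1*34**2) - (6 + 27) = (2 - 1*1156) - 1*33 = (2 - 1156) - 33 = -1154 - 33 = -1187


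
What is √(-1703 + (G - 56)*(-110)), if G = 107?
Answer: I*√7313 ≈ 85.516*I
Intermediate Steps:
√(-1703 + (G - 56)*(-110)) = √(-1703 + (107 - 56)*(-110)) = √(-1703 + 51*(-110)) = √(-1703 - 5610) = √(-7313) = I*√7313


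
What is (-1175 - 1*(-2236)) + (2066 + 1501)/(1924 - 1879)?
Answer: 17104/15 ≈ 1140.3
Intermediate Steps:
(-1175 - 1*(-2236)) + (2066 + 1501)/(1924 - 1879) = (-1175 + 2236) + 3567/45 = 1061 + 3567*(1/45) = 1061 + 1189/15 = 17104/15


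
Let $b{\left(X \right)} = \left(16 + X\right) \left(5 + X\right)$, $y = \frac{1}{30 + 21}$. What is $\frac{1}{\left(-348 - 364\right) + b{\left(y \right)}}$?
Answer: $- \frac{2601}{1642760} \approx -0.0015833$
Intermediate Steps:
$y = \frac{1}{51} \approx 0.019608$
$b{\left(X \right)} = \left(5 + X\right) \left(16 + X\right)$
$\frac{1}{\left(-348 - 364\right) + b{\left(y \right)}} = \frac{1}{\left(-348 - 364\right) + \left(80 + \left(\frac{1}{51}\right)^{2} + 21 \cdot \frac{1}{51}\right)} = \frac{1}{-712 + \left(80 + \frac{1}{2601} + \frac{7}{17}\right)} = \frac{1}{-712 + \frac{209152}{2601}} = \frac{1}{- \frac{1642760}{2601}} = - \frac{2601}{1642760}$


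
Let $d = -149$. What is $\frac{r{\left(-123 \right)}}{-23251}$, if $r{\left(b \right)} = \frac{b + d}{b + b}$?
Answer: $- \frac{136}{2859873} \approx -4.7555 \cdot 10^{-5}$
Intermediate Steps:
$r{\left(b \right)} = \frac{-149 + b}{2 b}$ ($r{\left(b \right)} = \frac{b - 149}{b + b} = \frac{-149 + b}{2 b}$)
$\frac{r{\left(-123 \right)}}{-23251} = \frac{\frac{1}{2} \frac{1}{-123} \left(-149 - 123\right)}{-23251} = \frac{1}{2} \left(- \frac{1}{123}\right) \left(-272\right) \left(- \frac{1}{23251}\right) = \frac{136}{123} \left(- \frac{1}{23251}\right) = - \frac{136}{2859873}$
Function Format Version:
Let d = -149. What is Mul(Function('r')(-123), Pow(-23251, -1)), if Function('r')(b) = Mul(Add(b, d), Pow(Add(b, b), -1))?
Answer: Rational(-136, 2859873) ≈ -4.7555e-5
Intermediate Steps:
Function('r')(b) = Mul(Rational(1, 2), Pow(b, -1), Add(-149, b)) (Function('r')(b) = Mul(Add(b, -149), Pow(Add(b, b), -1)) = Mul(Add(-149, b), Pow(Mul(2, b), -1)) = Mul(Add(-149, b), Mul(Rational(1, 2), Pow(b, -1))) = Mul(Rational(1, 2), Pow(b, -1), Add(-149, b)))
Mul(Function('r')(-123), Pow(-23251, -1)) = Mul(Mul(Rational(1, 2), Pow(-123, -1), Add(-149, -123)), Pow(-23251, -1)) = Mul(Mul(Rational(1, 2), Rational(-1, 123), -272), Rational(-1, 23251)) = Mul(Rational(136, 123), Rational(-1, 23251)) = Rational(-136, 2859873)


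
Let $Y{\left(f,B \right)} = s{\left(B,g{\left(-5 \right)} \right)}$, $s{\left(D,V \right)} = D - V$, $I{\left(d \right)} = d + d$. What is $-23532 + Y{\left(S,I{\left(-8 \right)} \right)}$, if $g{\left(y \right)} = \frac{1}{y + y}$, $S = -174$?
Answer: $- \frac{235479}{10} \approx -23548.0$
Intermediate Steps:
$I{\left(d \right)} = 2 d$
$g{\left(y \right)} = \frac{1}{2 y}$
$Y{\left(f,B \right)} = \frac{1}{10} + B$ ($Y{\left(f,B \right)} = B - \frac{1}{2 \left(-5\right)} = B - \frac{1}{2} \left(- \frac{1}{5}\right) = B - - \frac{1}{10} = B + \frac{1}{10} = \frac{1}{10} + B$)
$-23532 + Y{\left(S,I{\left(-8 \right)} \right)} = -23532 + \left(\frac{1}{10} + 2 \left(-8\right)\right) = -23532 + \left(\frac{1}{10} - 16\right) = -23532 - \frac{159}{10} = - \frac{235479}{10}$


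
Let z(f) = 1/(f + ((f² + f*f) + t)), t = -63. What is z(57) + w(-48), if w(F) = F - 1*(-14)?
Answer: -220727/6492 ≈ -34.000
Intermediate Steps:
w(F) = 14 + F (w(F) = F + 14 = 14 + F)
z(f) = 1/(-63 + f + 2*f²) (z(f) = 1/(f + ((f² + f*f) - 63)) = 1/(f + ((f² + f²) - 63)) = 1/(f + (2*f² - 63)) = 1/(f + (-63 + 2*f²)) = 1/(-63 + f + 2*f²))
z(57) + w(-48) = 1/(-63 + 57 + 2*57²) + (14 - 48) = 1/(-63 + 57 + 2*3249) - 34 = 1/(-63 + 57 + 6498) - 34 = 1/6492 - 34 = -220727/6492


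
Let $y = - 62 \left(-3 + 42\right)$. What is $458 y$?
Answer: $-1107444$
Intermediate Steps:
$y = -2418$ ($y = \left(-62\right) 39 = -2418$)
$458 y = 458 \left(-2418\right) = -1107444$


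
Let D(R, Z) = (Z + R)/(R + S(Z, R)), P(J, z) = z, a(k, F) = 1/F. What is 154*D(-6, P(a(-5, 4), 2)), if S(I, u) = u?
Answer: 154/3 ≈ 51.333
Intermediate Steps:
D(R, Z) = (R + Z)/(2*R) (D(R, Z) = (Z + R)/(R + R) = (R + Z)/((2*R)) = (R + Z)*(1/(2*R)) = (R + Z)/(2*R))
154*D(-6, P(a(-5, 4), 2)) = 154*((½)*(-6 + 2)/(-6)) = 154*((½)*(-⅙)*(-4)) = 154*(⅓) = 154/3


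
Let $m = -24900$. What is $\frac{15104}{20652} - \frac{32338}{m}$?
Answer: $\frac{14499083}{7142150} \approx 2.0301$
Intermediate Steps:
$\frac{15104}{20652} - \frac{32338}{m} = \frac{15104}{20652} - \frac{32338}{-24900} = 15104 \cdot \frac{1}{20652} - - \frac{16169}{12450} = \frac{3776}{5163} + \frac{16169}{12450} = \frac{14499083}{7142150}$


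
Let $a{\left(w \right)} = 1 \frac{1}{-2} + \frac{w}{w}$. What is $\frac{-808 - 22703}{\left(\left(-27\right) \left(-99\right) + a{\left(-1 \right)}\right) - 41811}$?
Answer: $\frac{47022}{78275} \approx 0.60073$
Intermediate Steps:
$a{\left(w \right)} = \frac{1}{2}$ ($a{\left(w \right)} = 1 \left(- \frac{1}{2}\right) + 1 = - \frac{1}{2} + 1 = \frac{1}{2}$)
$\frac{-808 - 22703}{\left(\left(-27\right) \left(-99\right) + a{\left(-1 \right)}\right) - 41811} = \frac{-808 - 22703}{\left(\left(-27\right) \left(-99\right) + \frac{1}{2}\right) - 41811} = \frac{-808 - 22703}{\left(2673 + \frac{1}{2}\right) - 41811} = - \frac{23511}{\frac{5347}{2} - 41811} = - \frac{23511}{- \frac{78275}{2}} = \left(-23511\right) \left(- \frac{2}{78275}\right) = \frac{47022}{78275}$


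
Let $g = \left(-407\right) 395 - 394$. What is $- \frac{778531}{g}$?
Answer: $\frac{778531}{161159} \approx 4.8308$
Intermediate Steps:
$g = -161159$ ($g = -160765 - 394 = -161159$)
$- \frac{778531}{g} = - \frac{778531}{-161159} = \left(-778531\right) \left(- \frac{1}{161159}\right) = \frac{778531}{161159}$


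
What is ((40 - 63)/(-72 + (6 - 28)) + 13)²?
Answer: 1550025/8836 ≈ 175.42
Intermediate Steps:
((40 - 63)/(-72 + (6 - 28)) + 13)² = (-23/(-72 - 22) + 13)² = (-23/(-94) + 13)² = (-23*(-1/94) + 13)² = (23/94 + 13)² = (1245/94)² = 1550025/8836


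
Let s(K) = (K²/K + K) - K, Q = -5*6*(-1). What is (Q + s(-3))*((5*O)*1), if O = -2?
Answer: -270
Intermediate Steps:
Q = 30 (Q = -30*(-1) = 30)
s(K) = K (s(K) = (K + K) - K = 2*K - K = K)
(Q + s(-3))*((5*O)*1) = (30 - 3)*((5*(-2))*1) = 27*(-10*1) = 27*(-10) = -270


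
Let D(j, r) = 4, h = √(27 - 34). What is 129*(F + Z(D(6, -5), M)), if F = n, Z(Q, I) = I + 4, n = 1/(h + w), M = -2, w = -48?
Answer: 590046/2311 - 129*I*√7/2311 ≈ 255.32 - 0.14769*I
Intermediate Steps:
h = I*√7 (h = √(-7) = I*√7 ≈ 2.6458*I)
n = 1/(-48 + I*√7) (n = 1/(I*√7 - 48) = 1/(-48 + I*√7) ≈ -0.02077 - 0.0011449*I)
Z(Q, I) = 4 + I
F = -48/2311 - I*√7/2311 ≈ -0.02077 - 0.0011449*I
129*(F + Z(D(6, -5), M)) = 129*((-48/2311 - I*√7/2311) + (4 - 2)) = 129*((-48/2311 - I*√7/2311) + 2) = 129*(4574/2311 - I*√7/2311) = 590046/2311 - 129*I*√7/2311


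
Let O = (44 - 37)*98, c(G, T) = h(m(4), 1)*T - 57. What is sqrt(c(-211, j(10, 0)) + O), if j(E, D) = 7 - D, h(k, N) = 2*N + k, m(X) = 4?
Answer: sqrt(671) ≈ 25.904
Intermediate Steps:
h(k, N) = k + 2*N
c(G, T) = -57 + 6*T (c(G, T) = (4 + 2*1)*T - 57 = (4 + 2)*T - 57 = 6*T - 57 = -57 + 6*T)
O = 686 (O = 7*98 = 686)
sqrt(c(-211, j(10, 0)) + O) = sqrt((-57 + 6*(7 - 1*0)) + 686) = sqrt((-57 + 6*(7 + 0)) + 686) = sqrt((-57 + 6*7) + 686) = sqrt((-57 + 42) + 686) = sqrt(-15 + 686) = sqrt(671)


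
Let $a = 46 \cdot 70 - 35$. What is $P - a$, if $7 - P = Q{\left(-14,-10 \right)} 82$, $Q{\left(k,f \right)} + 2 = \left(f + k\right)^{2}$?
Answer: $-50246$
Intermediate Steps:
$a = 3185$ ($a = 3220 - 35 = 3185$)
$Q{\left(k,f \right)} = -2 + \left(f + k\right)^{2}$
$P = -47061$ ($P = 7 - \left(-2 + \left(-10 - 14\right)^{2}\right) 82 = 7 - \left(-2 + \left(-24\right)^{2}\right) 82 = 7 - \left(-2 + 576\right) 82 = 7 - 574 \cdot 82 = 7 - 47068 = -47061$)
$P - a = -47061 - 3185 = -50246$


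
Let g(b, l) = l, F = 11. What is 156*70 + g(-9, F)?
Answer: 10931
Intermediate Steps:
156*70 + g(-9, F) = 156*70 + 11 = 10920 + 11 = 10931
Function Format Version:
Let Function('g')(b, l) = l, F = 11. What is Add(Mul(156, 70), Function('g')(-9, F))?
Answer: 10931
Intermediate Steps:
Add(Mul(156, 70), Function('g')(-9, F)) = Add(Mul(156, 70), 11) = Add(10920, 11) = 10931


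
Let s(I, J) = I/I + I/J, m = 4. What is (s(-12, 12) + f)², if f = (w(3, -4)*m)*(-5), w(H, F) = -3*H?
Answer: 32400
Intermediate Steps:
f = 180 (f = (-3*3*4)*(-5) = -9*4*(-5) = -36*(-5) = 180)
s(I, J) = 1 + I/J
(s(-12, 12) + f)² = ((-12 + 12)/12 + 180)² = ((1/12)*0 + 180)² = (0 + 180)² = 180² = 32400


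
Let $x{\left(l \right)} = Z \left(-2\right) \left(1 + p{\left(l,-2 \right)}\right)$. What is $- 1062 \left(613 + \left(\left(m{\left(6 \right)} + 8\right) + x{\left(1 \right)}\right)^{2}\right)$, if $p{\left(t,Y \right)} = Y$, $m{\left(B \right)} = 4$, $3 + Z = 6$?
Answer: $-995094$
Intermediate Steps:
$Z = 3$ ($Z = -3 + 6 = 3$)
$x{\left(l \right)} = 6$ ($x{\left(l \right)} = 3 \left(-2\right) \left(1 - 2\right) = \left(-6\right) \left(-1\right) = 6$)
$- 1062 \left(613 + \left(\left(m{\left(6 \right)} + 8\right) + x{\left(1 \right)}\right)^{2}\right) = - 1062 \left(613 + \left(\left(4 + 8\right) + 6\right)^{2}\right) = - 1062 \left(613 + \left(12 + 6\right)^{2}\right) = - 1062 \left(613 + 18^{2}\right) = - 1062 \left(613 + 324\right) = \left(-1062\right) 937 = -995094$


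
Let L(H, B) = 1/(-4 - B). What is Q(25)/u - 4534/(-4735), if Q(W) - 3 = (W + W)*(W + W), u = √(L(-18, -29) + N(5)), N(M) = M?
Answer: 4534/4735 + 12515*√14/42 ≈ 1115.9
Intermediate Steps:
u = 3*√14/5 (u = √(-1/(4 - 29) + 5) = √(-1/(-25) + 5) = √(-1*(-1/25) + 5) = √(1/25 + 5) = √(126/25) = 3*√14/5 ≈ 2.2450)
Q(W) = 3 + 4*W² (Q(W) = 3 + (W + W)*(W + W) = 3 + (2*W)*(2*W) = 3 + 4*W²)
Q(25)/u - 4534/(-4735) = (3 + 4*25²)/((3*√14/5)) - 4534/(-4735) = (3 + 4*625)*(5*√14/42) - 4534*(-1/4735) = (3 + 2500)*(5*√14/42) + 4534/4735 = 2503*(5*√14/42) + 4534/4735 = 12515*√14/42 + 4534/4735 = 4534/4735 + 12515*√14/42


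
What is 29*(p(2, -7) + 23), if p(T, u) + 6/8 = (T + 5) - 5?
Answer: 2813/4 ≈ 703.25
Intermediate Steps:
p(T, u) = -¾ + T (p(T, u) = -¾ + ((T + 5) - 5) = -¾ + ((5 + T) - 5) = -¾ + T)
29*(p(2, -7) + 23) = 29*((-¾ + 2) + 23) = 29*(5/4 + 23) = 29*(97/4) = 2813/4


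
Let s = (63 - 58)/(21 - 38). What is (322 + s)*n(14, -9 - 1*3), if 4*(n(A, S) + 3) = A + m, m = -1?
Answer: 5469/68 ≈ 80.427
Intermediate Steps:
n(A, S) = -13/4 + A/4 (n(A, S) = -3 + (A - 1)/4 = -3 + (-1 + A)/4 = -3 + (-¼ + A/4) = -13/4 + A/4)
s = -5/17 (s = 5/(-17) = 5*(-1/17) = -5/17 ≈ -0.29412)
(322 + s)*n(14, -9 - 1*3) = (322 - 5/17)*(-13/4 + (¼)*14) = 5469*(-13/4 + 7/2)/17 = (5469/17)*(¼) = 5469/68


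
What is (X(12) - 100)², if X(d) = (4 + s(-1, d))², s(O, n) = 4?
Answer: 1296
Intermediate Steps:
X(d) = 64 (X(d) = (4 + 4)² = 8² = 64)
(X(12) - 100)² = (64 - 100)² = (-36)² = 1296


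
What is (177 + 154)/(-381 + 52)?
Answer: -331/329 ≈ -1.0061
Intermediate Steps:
(177 + 154)/(-381 + 52) = 331/(-329) = 331*(-1/329) = -331/329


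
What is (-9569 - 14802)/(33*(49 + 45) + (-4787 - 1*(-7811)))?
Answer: -24371/6126 ≈ -3.9783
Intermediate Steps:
(-9569 - 14802)/(33*(49 + 45) + (-4787 - 1*(-7811))) = -24371/(33*94 + (-4787 + 7811)) = -24371/(3102 + 3024) = -24371/6126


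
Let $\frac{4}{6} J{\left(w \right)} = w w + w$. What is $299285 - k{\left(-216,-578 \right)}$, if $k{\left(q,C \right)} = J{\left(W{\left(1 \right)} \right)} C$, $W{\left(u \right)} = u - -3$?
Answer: $316625$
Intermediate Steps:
$W{\left(u \right)} = 3 + u$ ($W{\left(u \right)} = u + 3 = 3 + u$)
$J{\left(w \right)} = \frac{3 w}{2} + \frac{3 w^{2}}{2}$ ($J{\left(w \right)} = \frac{3 \left(w w + w\right)}{2} = \frac{3 \left(w^{2} + w\right)}{2} = \frac{3 \left(w + w^{2}\right)}{2} = \frac{3 w}{2} + \frac{3 w^{2}}{2}$)
$k{\left(q,C \right)} = 30 C$ ($k{\left(q,C \right)} = \frac{3 \left(3 + 1\right) \left(1 + \left(3 + 1\right)\right)}{2} C = \frac{3}{2} \cdot 4 \left(1 + 4\right) C = \frac{3}{2} \cdot 4 \cdot 5 C = 30 C$)
$299285 - k{\left(-216,-578 \right)} = 299285 - 30 \left(-578\right) = 299285 - -17340 = 299285 + 17340 = 316625$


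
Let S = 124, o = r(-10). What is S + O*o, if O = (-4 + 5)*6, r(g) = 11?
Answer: 190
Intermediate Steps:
o = 11
O = 6 (O = 1*6 = 6)
S + O*o = 124 + 6*11 = 124 + 66 = 190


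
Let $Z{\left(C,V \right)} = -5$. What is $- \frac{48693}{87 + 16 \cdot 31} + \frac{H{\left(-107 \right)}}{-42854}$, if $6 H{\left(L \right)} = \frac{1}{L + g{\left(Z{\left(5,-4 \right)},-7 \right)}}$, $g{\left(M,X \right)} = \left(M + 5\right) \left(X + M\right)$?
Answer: $- \frac{1339654865141}{16039652244} \approx -83.521$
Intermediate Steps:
$g{\left(M,X \right)} = \left(5 + M\right) \left(M + X\right)$
$H{\left(L \right)} = \frac{1}{6 L}$ ($H{\left(L \right)} = \frac{1}{6 \left(L + \left(\left(-5\right)^{2} + 5 \left(-5\right) + 5 \left(-7\right) - -35\right)\right)} = \frac{1}{6 \left(L + \left(25 - 25 - 35 + 35\right)\right)} = \frac{1}{6 \left(L + 0\right)} = \frac{1}{6 L}$)
$- \frac{48693}{87 + 16 \cdot 31} + \frac{H{\left(-107 \right)}}{-42854} = - \frac{48693}{87 + 16 \cdot 31} + \frac{\frac{1}{6} \frac{1}{-107}}{-42854} = - \frac{48693}{87 + 496} + \frac{1}{6} \left(- \frac{1}{107}\right) \left(- \frac{1}{42854}\right) = - \frac{48693}{583} - - \frac{1}{27512268} = \left(-48693\right) \frac{1}{583} + \frac{1}{27512268} = - \frac{48693}{583} + \frac{1}{27512268} = - \frac{1339654865141}{16039652244}$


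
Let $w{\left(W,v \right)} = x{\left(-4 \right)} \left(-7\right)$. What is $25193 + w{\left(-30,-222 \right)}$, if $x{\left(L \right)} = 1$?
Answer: $25186$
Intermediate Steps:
$w{\left(W,v \right)} = -7$ ($w{\left(W,v \right)} = 1 \left(-7\right) = -7$)
$25193 + w{\left(-30,-222 \right)} = 25193 - 7 = 25186$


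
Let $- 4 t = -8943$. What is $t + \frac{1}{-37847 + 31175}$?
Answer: $\frac{14916923}{6672} \approx 2235.8$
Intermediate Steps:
$t = \frac{8943}{4}$ ($t = \left(- \frac{1}{4}\right) \left(-8943\right) = \frac{8943}{4} \approx 2235.8$)
$t + \frac{1}{-37847 + 31175} = \frac{8943}{4} + \frac{1}{-37847 + 31175} = \frac{8943}{4} + \frac{1}{-6672} = \frac{8943}{4} - \frac{1}{6672} = \frac{14916923}{6672}$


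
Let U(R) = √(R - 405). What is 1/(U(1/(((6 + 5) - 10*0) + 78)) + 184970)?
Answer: 8231165/1522518608072 - I*√801979/1522518608072 ≈ 5.4063e-6 - 5.8819e-10*I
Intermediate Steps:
U(R) = √(-405 + R)
1/(U(1/(((6 + 5) - 10*0) + 78)) + 184970) = 1/(√(-405 + 1/(((6 + 5) - 10*0) + 78)) + 184970) = 1/(√(-405 + 1/((11 + 0) + 78)) + 184970) = 1/(√(-405 + 1/(11 + 78)) + 184970) = 1/(√(-405 + 1/89) + 184970) = 1/(√(-36044/89) + 184970) = 1/(2*I*√801979/89 + 184970) = 1/(184970 + 2*I*√801979/89)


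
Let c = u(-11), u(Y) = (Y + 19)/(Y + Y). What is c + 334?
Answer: 3670/11 ≈ 333.64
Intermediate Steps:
u(Y) = (19 + Y)/(2*Y) (u(Y) = (19 + Y)/((2*Y)) = (19 + Y)*(1/(2*Y)) = (19 + Y)/(2*Y))
c = -4/11 (c = (1/2)*(19 - 11)/(-11) = (1/2)*(-1/11)*8 = -4/11 ≈ -0.36364)
c + 334 = -4/11 + 334 = 3670/11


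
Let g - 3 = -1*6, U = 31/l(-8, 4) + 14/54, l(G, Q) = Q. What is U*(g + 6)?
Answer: 865/36 ≈ 24.028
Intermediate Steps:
U = 865/108 (U = 31/4 + 14/54 = 31*(¼) + 14*(1/54) = 31/4 + 7/27 = 865/108 ≈ 8.0093)
g = -3 (g = 3 - 1*6 = 3 - 6 = -3)
U*(g + 6) = 865*(-3 + 6)/108 = (865/108)*3 = 865/36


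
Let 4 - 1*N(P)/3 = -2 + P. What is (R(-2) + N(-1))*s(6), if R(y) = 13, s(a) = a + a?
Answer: 408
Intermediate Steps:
s(a) = 2*a
N(P) = 18 - 3*P (N(P) = 12 - 3*(-2 + P) = 12 + (6 - 3*P) = 18 - 3*P)
(R(-2) + N(-1))*s(6) = (13 + (18 - 3*(-1)))*(2*6) = (13 + (18 + 3))*12 = (13 + 21)*12 = 34*12 = 408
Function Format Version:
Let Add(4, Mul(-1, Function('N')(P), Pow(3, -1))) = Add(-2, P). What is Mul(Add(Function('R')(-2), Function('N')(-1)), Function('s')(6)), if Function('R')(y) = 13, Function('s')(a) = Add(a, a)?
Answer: 408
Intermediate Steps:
Function('s')(a) = Mul(2, a)
Function('N')(P) = Add(18, Mul(-3, P)) (Function('N')(P) = Add(12, Mul(-3, Add(-2, P))) = Add(12, Add(6, Mul(-3, P))) = Add(18, Mul(-3, P)))
Mul(Add(Function('R')(-2), Function('N')(-1)), Function('s')(6)) = Mul(Add(13, Add(18, Mul(-3, -1))), Mul(2, 6)) = Mul(Add(13, Add(18, 3)), 12) = Mul(Add(13, 21), 12) = Mul(34, 12) = 408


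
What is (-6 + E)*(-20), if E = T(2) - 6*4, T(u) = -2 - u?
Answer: 680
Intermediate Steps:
E = -28 (E = (-2 - 1*2) - 6*4 = (-2 - 2) - 24 = -4 - 24 = -28)
(-6 + E)*(-20) = (-6 - 28)*(-20) = -34*(-20) = 680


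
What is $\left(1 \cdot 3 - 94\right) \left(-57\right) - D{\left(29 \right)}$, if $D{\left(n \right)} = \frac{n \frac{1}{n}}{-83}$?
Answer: $\frac{430522}{83} \approx 5187.0$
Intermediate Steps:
$D{\left(n \right)} = - \frac{1}{83}$ ($D{\left(n \right)} = 1 \left(- \frac{1}{83}\right) = - \frac{1}{83}$)
$\left(1 \cdot 3 - 94\right) \left(-57\right) - D{\left(29 \right)} = \left(1 \cdot 3 - 94\right) \left(-57\right) - - \frac{1}{83} = \left(3 - 94\right) \left(-57\right) + \frac{1}{83} = \left(-91\right) \left(-57\right) + \frac{1}{83} = 5187 + \frac{1}{83} = \frac{430522}{83}$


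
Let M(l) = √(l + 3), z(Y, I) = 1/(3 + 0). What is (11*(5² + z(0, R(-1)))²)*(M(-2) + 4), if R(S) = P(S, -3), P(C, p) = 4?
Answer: 317680/9 ≈ 35298.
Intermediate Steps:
R(S) = 4
z(Y, I) = ⅓ (z(Y, I) = 1/3 = ⅓)
M(l) = √(3 + l)
(11*(5² + z(0, R(-1)))²)*(M(-2) + 4) = (11*(5² + ⅓)²)*(√(3 - 2) + 4) = (11*(25 + ⅓)²)*(√1 + 4) = (11*(76/3)²)*(1 + 4) = (11*(5776/9))*5 = (63536/9)*5 = 317680/9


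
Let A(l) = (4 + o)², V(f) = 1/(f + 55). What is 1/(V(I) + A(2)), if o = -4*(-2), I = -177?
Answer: 122/17567 ≈ 0.0069448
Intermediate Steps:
o = 8
V(f) = 1/(55 + f)
A(l) = 144 (A(l) = (4 + 8)² = 12² = 144)
1/(V(I) + A(2)) = 1/(1/(55 - 177) + 144) = 1/(1/(-122) + 144) = 1/(-1/122 + 144) = 1/(17567/122) = 122/17567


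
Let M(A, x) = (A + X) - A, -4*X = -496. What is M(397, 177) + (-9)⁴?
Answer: 6685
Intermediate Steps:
X = 124 (X = -¼*(-496) = 124)
M(A, x) = 124 (M(A, x) = (A + 124) - A = (124 + A) - A = 124)
M(397, 177) + (-9)⁴ = 124 + (-9)⁴ = 124 + 6561 = 6685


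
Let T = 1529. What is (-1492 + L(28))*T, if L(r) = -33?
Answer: -2331725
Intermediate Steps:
(-1492 + L(28))*T = (-1492 - 33)*1529 = -1525*1529 = -2331725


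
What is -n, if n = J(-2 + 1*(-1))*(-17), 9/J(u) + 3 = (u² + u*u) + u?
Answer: 51/4 ≈ 12.750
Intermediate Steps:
J(u) = 9/(-3 + u + 2*u²) (J(u) = 9/(-3 + ((u² + u*u) + u)) = 9/(-3 + ((u² + u²) + u)) = 9/(-3 + (2*u² + u)) = 9/(-3 + (u + 2*u²)) = 9/(-3 + u + 2*u²))
n = -51/4 (n = (9/(-3 + (-2 + 1*(-1)) + 2*(-2 + 1*(-1))²))*(-17) = (9/(-3 + (-2 - 1) + 2*(-2 - 1)²))*(-17) = (9/(-3 - 3 + 2*(-3)²))*(-17) = (9/(-3 - 3 + 2*9))*(-17) = (9/(-3 - 3 + 18))*(-17) = (9/12)*(-17) = (9*(1/12))*(-17) = (¾)*(-17) = -51/4 ≈ -12.750)
-n = -1*(-51/4) = 51/4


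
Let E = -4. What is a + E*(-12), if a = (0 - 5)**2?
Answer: 73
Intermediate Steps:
a = 25 (a = (-5)**2 = 25)
a + E*(-12) = 25 - 4*(-12) = 25 + 48 = 73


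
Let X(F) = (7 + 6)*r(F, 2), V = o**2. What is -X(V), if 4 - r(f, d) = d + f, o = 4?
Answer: 182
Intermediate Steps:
r(f, d) = 4 - d - f (r(f, d) = 4 - (d + f) = 4 + (-d - f) = 4 - d - f)
V = 16 (V = 4**2 = 16)
X(F) = 26 - 13*F (X(F) = (7 + 6)*(4 - 1*2 - F) = 13*(4 - 2 - F) = 13*(2 - F) = 26 - 13*F)
-X(V) = -(26 - 13*16) = -(26 - 208) = -1*(-182) = 182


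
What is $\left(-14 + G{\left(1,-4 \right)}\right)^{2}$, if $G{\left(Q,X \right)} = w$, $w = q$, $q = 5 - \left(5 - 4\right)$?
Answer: $100$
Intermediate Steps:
$q = 4$ ($q = 5 - 1 = 4$)
$w = 4$
$G{\left(Q,X \right)} = 4$
$\left(-14 + G{\left(1,-4 \right)}\right)^{2} = \left(-14 + 4\right)^{2} = \left(-10\right)^{2} = 100$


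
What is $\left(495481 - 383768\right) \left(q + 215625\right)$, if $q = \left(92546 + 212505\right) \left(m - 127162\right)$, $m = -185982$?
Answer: $-10671347986883647$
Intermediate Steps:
$q = -95524890344$ ($q = \left(92546 + 212505\right) \left(-185982 - 127162\right) = 305051 \left(-313144\right) = -95524890344$)
$\left(495481 - 383768\right) \left(q + 215625\right) = \left(495481 - 383768\right) \left(-95524890344 + 215625\right) = 111713 \left(-95524674719\right) = -10671347986883647$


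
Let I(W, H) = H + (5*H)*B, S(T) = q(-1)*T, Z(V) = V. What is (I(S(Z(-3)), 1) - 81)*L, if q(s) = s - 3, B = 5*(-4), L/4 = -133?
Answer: 95760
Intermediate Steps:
L = -532 (L = 4*(-133) = -532)
B = -20
q(s) = -3 + s
S(T) = -4*T (S(T) = (-3 - 1)*T = -4*T)
I(W, H) = -99*H (I(W, H) = H + (5*H)*(-20) = H - 100*H = -99*H)
(I(S(Z(-3)), 1) - 81)*L = (-99*1 - 81)*(-532) = (-99 - 81)*(-532) = -180*(-532) = 95760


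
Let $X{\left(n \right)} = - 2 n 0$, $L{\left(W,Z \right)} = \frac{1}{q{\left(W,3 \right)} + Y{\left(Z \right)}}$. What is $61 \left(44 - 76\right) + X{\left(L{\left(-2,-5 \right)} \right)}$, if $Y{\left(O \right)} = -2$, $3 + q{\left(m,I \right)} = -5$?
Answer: $-1952$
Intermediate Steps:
$q{\left(m,I \right)} = -8$ ($q{\left(m,I \right)} = -3 - 5 = -8$)
$L{\left(W,Z \right)} = - \frac{1}{10}$ ($L{\left(W,Z \right)} = \frac{1}{-8 - 2} = \frac{1}{-10} = - \frac{1}{10}$)
$X{\left(n \right)} = 0$
$61 \left(44 - 76\right) + X{\left(L{\left(-2,-5 \right)} \right)} = 61 \left(44 - 76\right) + 0 = 61 \left(-32\right) + 0 = -1952 + 0 = -1952$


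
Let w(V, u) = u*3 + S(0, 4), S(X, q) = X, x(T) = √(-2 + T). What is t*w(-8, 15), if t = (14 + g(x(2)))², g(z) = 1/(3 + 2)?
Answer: 45369/5 ≈ 9073.8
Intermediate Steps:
g(z) = ⅕ (g(z) = 1/5 = ⅕)
w(V, u) = 3*u (w(V, u) = u*3 + 0 = 3*u + 0 = 3*u)
t = 5041/25 (t = (14 + ⅕)² = (71/5)² = 5041/25 ≈ 201.64)
t*w(-8, 15) = 5041*(3*15)/25 = (5041/25)*45 = 45369/5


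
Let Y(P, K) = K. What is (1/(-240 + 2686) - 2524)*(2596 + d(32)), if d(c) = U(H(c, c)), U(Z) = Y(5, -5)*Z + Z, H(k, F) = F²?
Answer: 4630277250/1223 ≈ 3.7860e+6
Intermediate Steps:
U(Z) = -4*Z (U(Z) = -5*Z + Z = -4*Z)
d(c) = -4*c²
(1/(-240 + 2686) - 2524)*(2596 + d(32)) = (1/(-240 + 2686) - 2524)*(2596 - 4*32²) = (1/2446 - 2524)*(2596 - 4*1024) = (1/2446 - 2524)*(2596 - 4096) = -6173703/2446*(-1500) = 4630277250/1223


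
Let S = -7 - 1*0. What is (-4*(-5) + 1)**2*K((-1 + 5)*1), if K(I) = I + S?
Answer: -1323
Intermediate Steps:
S = -7 (S = -7 + 0 = -7)
K(I) = -7 + I (K(I) = I - 7 = -7 + I)
(-4*(-5) + 1)**2*K((-1 + 5)*1) = (-4*(-5) + 1)**2*(-7 + (-1 + 5)*1) = (20 + 1)**2*(-7 + 4*1) = 21**2*(-7 + 4) = 441*(-3) = -1323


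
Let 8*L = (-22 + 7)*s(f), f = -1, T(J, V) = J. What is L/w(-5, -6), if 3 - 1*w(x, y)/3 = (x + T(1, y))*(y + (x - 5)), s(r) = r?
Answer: -5/488 ≈ -0.010246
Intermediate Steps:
w(x, y) = 9 - 3*(1 + x)*(-5 + x + y) (w(x, y) = 9 - 3*(x + 1)*(y + (x - 5)) = 9 - 3*(1 + x)*(y + (-5 + x)) = 9 - 3*(1 + x)*(-5 + x + y))
L = 15/8 (L = ((-22 + 7)*(-1))/8 = (-15*(-1))/8 = (⅛)*15 = 15/8 ≈ 1.8750)
L/w(-5, -6) = (15/8)/(24 - 3*(-6) - 3*(-5)² + 12*(-5) - 3*(-5)*(-6)) = (15/8)/(24 + 18 - 3*25 - 60 - 90) = (15/8)/(24 + 18 - 75 - 60 - 90) = (15/8)/(-183) = -1/183*15/8 = -5/488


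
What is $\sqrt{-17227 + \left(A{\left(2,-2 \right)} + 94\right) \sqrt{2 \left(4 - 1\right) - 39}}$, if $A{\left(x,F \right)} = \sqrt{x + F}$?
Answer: $\sqrt{-17227 + 94 i \sqrt{33}} \approx 2.057 + 131.27 i$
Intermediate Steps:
$A{\left(x,F \right)} = \sqrt{F + x}$
$\sqrt{-17227 + \left(A{\left(2,-2 \right)} + 94\right) \sqrt{2 \left(4 - 1\right) - 39}} = \sqrt{-17227 + \left(\sqrt{-2 + 2} + 94\right) \sqrt{2 \left(4 - 1\right) - 39}} = \sqrt{-17227 + \left(\sqrt{0} + 94\right) \sqrt{2 \cdot 3 - 39}} = \sqrt{-17227 + \left(0 + 94\right) \sqrt{6 - 39}} = \sqrt{-17227 + 94 \sqrt{-33}} = \sqrt{-17227 + 94 i \sqrt{33}}$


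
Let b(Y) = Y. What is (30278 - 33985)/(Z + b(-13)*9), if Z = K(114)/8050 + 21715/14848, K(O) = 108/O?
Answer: 4209301465600/131192805343 ≈ 32.085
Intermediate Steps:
Z = 1660788257/1135500800 (Z = (108/114)/8050 + 21715/14848 = (108*(1/114))*(1/8050) + 21715*(1/14848) = (18/19)*(1/8050) + 21715/14848 = 9/76475 + 21715/14848 = 1660788257/1135500800 ≈ 1.4626)
(30278 - 33985)/(Z + b(-13)*9) = (30278 - 33985)/(1660788257/1135500800 - 13*9) = -3707/(1660788257/1135500800 - 117) = -3707/(-131192805343/1135500800) = -3707*(-1135500800/131192805343) = 4209301465600/131192805343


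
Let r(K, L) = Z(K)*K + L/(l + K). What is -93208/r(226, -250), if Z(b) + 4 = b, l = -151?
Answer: -139812/75253 ≈ -1.8579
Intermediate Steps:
Z(b) = -4 + b
r(K, L) = K*(-4 + K) + L/(-151 + K) (r(K, L) = (-4 + K)*K + L/(-151 + K) = K*(-4 + K) + L/(-151 + K))
-93208/r(226, -250) = -93208*(-151 + 226)/(-250 + 226³ - 155*226² + 604*226) = -93208*75/(-250 + 11543176 - 155*51076 + 136504) = -93208*75/(-250 + 11543176 - 7916780 + 136504) = -93208/((1/75)*3762650) = -93208/150506/3 = -93208*3/150506 = -139812/75253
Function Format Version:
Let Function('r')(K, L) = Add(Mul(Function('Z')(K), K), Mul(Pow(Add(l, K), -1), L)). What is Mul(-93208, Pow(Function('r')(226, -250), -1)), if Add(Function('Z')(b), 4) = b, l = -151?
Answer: Rational(-139812, 75253) ≈ -1.8579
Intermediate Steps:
Function('Z')(b) = Add(-4, b)
Function('r')(K, L) = Add(Mul(K, Add(-4, K)), Mul(L, Pow(Add(-151, K), -1))) (Function('r')(K, L) = Add(Mul(Add(-4, K), K), Mul(Pow(Add(-151, K), -1), L)) = Add(Mul(K, Add(-4, K)), Mul(L, Pow(Add(-151, K), -1))))
Mul(-93208, Pow(Function('r')(226, -250), -1)) = Mul(-93208, Pow(Mul(Pow(Add(-151, 226), -1), Add(-250, Pow(226, 3), Mul(-155, Pow(226, 2)), Mul(604, 226))), -1)) = Mul(-93208, Pow(Mul(Pow(75, -1), Add(-250, 11543176, Mul(-155, 51076), 136504)), -1)) = Mul(-93208, Pow(Mul(Rational(1, 75), Add(-250, 11543176, -7916780, 136504)), -1)) = Mul(-93208, Pow(Mul(Rational(1, 75), 3762650), -1)) = Mul(-93208, Pow(Rational(150506, 3), -1)) = Mul(-93208, Rational(3, 150506)) = Rational(-139812, 75253)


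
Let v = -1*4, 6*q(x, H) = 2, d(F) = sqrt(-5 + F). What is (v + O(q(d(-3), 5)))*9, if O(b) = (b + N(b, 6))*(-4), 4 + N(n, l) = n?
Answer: 84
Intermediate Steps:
q(x, H) = 1/3 (q(x, H) = (1/6)*2 = 1/3)
N(n, l) = -4 + n
O(b) = 16 - 8*b (O(b) = (b + (-4 + b))*(-4) = (-4 + 2*b)*(-4) = 16 - 8*b)
v = -4
(v + O(q(d(-3), 5)))*9 = (-4 + (16 - 8*1/3))*9 = (-4 + (16 - 8/3))*9 = (-4 + 40/3)*9 = (28/3)*9 = 84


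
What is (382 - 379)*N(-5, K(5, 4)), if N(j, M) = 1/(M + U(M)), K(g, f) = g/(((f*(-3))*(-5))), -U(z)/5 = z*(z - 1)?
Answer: 432/67 ≈ 6.4478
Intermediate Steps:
U(z) = -5*z*(-1 + z) (U(z) = -5*z*(z - 1) = -5*z*(-1 + z))
K(g, f) = g/(15*f) (K(g, f) = g/((-3*f*(-5))) = g/((15*f)) = g*(1/(15*f)) = g/(15*f))
N(j, M) = 1/(M + 5*M*(1 - M))
(382 - 379)*N(-5, K(5, 4)) = (382 - 379)*(-1/(((1/15)*5/4)*(-6 + 5*((1/15)*5/4)))) = 3*(-1/(((1/15)*5*(1/4))*(-6 + 5*((1/15)*5*(1/4))))) = 3*(-1/(1/12*(-6 + 5*(1/12)))) = 3*(-1*12/(-6 + 5/12)) = 3*(-1*12/(-67/12)) = 3*(-1*12*(-12/67)) = 3*(144/67) = 432/67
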